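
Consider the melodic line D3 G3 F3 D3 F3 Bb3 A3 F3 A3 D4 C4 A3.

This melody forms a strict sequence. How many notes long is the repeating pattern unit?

There are 12 notes; a 4-note unit gives 3 cells:
D3 G3 F3 D3 | F3 Bb3 A3 F3 | A3 D4 C4 A3
Each cell is the previous one up a 3rd — so the unit is 4 notes.

4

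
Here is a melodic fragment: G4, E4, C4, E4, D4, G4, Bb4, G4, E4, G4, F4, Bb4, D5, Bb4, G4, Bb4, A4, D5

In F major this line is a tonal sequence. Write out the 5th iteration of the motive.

A5 F5 D5 F5 E5 A5

Taking 6-note groups, the heads are G4, Bb4, D5: the pattern moves up a 3rd.
Carrying on: F5 → A5.
From A5 the diatonic shape gives A5 F5 D5 F5 E5 A5.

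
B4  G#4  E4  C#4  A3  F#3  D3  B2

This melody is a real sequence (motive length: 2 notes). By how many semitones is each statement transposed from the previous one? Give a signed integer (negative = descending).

-7

With a 2-note motive the entries are B4, E4, A3, D3, each down a 5th from the previous.
B4 to E4 spans -7 semitones.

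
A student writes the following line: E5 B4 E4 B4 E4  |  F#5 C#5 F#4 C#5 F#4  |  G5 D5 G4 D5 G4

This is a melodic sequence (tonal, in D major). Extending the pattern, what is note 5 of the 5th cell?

B4

The unit is 5 notes. Position-5 pitches of the 3 shown cells: E4, F#4, G4.
Carrying that up a 2nd forward: A4 → B4.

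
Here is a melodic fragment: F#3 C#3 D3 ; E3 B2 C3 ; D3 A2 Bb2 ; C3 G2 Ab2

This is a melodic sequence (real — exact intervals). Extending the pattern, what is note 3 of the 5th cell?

Grouping in 3s, the 3rd note of each cell is D3, C3, Bb2, Ab2.
From Ab2, down a 2nd gives Gb2.

Gb2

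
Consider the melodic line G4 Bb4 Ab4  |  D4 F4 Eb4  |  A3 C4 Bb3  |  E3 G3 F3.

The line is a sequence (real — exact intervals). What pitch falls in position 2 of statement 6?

A2

Grouping in 3s, the 2nd note of each cell is Bb4, F4, C4, G3.
Carrying that down a 4th forward: D3 → A2.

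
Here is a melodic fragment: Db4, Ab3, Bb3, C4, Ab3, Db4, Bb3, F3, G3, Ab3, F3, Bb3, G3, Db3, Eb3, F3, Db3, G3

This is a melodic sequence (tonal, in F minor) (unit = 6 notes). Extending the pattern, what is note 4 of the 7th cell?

The unit is 6 notes. Position-4 pitches of the 3 shown cells: C4, Ab3, F3.
Carrying that down a 3rd forward: Db3 → Bb2 → G2 → Eb2.

Eb2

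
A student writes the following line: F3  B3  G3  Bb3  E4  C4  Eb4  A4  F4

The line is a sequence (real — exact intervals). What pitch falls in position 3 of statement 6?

Ab5

Grouping in 3s, the 3rd note of each cell is G3, C4, F4.
Extending up a 4th: Bb4 → Eb5 → Ab5.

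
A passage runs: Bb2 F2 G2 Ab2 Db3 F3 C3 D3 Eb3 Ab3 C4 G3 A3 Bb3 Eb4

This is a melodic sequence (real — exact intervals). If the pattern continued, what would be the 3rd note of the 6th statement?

F#5

The unit is 5 notes. Position-3 pitches of the 3 shown cells: G2, D3, A3.
Each moves up a 5th. Continuing: E4 → B4 → F#5.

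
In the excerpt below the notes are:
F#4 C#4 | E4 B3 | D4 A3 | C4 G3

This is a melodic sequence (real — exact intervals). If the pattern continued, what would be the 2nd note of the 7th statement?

Db3

Grouping in 2s, the 2nd note of each cell is C#4, B3, A3, G3.
Each moves down a 2nd. Continuing: F3 → Eb3 → Db3.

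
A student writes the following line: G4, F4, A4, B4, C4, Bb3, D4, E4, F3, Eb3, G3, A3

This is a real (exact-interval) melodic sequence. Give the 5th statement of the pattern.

Eb2 Db2 F2 G2

Taking 4-note groups, the heads are G4, C4, F3: the pattern moves down a 5th.
Extending down a 5th: Bb2 → Eb2.
From Eb2 the exact shape gives Eb2 Db2 F2 G2.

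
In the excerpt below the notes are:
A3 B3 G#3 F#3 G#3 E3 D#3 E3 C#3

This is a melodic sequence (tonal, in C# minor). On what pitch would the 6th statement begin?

E2

The 3-note cells begin on A3, F#3, D#3 — each down a 3rd from the last.
Continuing: B2 → G#2 → E2. Statement 6 starts on E2.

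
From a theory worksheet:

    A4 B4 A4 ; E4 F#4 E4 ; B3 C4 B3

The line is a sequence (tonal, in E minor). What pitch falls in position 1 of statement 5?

C3

The unit is 3 notes. Position-1 pitches of the 3 shown cells: A4, E4, B3.
Carrying that down a 4th forward: F#3 → C3.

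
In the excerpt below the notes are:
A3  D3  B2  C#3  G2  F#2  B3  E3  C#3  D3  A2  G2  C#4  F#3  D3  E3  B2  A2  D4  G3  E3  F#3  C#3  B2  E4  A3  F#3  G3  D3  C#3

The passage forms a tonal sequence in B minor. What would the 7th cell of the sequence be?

G4 C#4 A3 B3 F#3 E3

With a 6-note motive the entries are A3, B3, C#4, D4, E4, each up a 2nd from the previous.
Continuing the starts: F#4 → G4.
From G4 the diatonic shape gives G4 C#4 A3 B3 F#3 E3.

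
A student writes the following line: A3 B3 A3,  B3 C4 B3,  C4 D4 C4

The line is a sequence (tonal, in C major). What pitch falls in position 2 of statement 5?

F4

With 3-note cells, note 2 of each statement runs B3, C4, D4.
Extending up a 2nd: E4 → F4.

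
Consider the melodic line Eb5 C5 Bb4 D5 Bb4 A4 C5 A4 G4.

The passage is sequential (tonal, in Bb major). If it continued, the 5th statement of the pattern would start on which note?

A4

Unit = 3 notes; the statements start on Eb5, D5, C5, moving down a 2nd each time.
Continuing: Bb4 → A4. Statement 5 starts on A4.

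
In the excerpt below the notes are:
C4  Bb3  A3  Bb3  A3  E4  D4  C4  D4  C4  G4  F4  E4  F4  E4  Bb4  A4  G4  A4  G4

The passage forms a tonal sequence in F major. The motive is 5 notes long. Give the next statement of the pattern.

Taking 5-note groups, the heads are C4, E4, G4, Bb4: the pattern moves up a 3rd.
Statement 5 starts on D5 and keeps the same diatonic contour: D5 C5 Bb4 C5 Bb4.

D5 C5 Bb4 C5 Bb4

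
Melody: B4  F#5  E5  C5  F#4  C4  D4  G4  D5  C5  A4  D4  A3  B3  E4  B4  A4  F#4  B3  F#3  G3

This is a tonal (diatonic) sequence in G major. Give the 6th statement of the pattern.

F#3 C4 B3 G3 C3 G2 A2

With a 7-note motive the entries are B4, G4, E4, each down a 3rd from the previous.
Carrying on: C4 → A3 → F#3.
From F#3 the diatonic shape gives F#3 C4 B3 G3 C3 G2 A2.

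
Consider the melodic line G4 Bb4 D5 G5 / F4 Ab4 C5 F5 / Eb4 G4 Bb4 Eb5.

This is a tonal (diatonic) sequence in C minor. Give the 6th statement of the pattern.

Taking 4-note groups, the heads are G4, F4, Eb4: the pattern moves down a 2nd.
Carrying on: D4 → C4 → Bb3.
Statement 6 starts on Bb3 and keeps the same diatonic contour: Bb3 D4 F4 Bb4.

Bb3 D4 F4 Bb4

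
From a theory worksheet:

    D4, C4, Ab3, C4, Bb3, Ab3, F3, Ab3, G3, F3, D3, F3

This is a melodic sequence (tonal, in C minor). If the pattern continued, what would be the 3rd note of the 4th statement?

Grouping in 4s, the 3rd note of each cell is Ab3, F3, D3.
From D3, down a 3rd gives Bb2.

Bb2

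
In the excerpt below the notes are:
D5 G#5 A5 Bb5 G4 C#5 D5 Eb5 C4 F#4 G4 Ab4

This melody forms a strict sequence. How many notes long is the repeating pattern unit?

4

12 notes total. Splitting into 3 groups of 4:
D5 G#5 A5 Bb5 | G4 C#5 D5 Eb5 | C4 F#4 G4 Ab4
That's a consistent down a 5th shift per cell, and no other grouping gives one.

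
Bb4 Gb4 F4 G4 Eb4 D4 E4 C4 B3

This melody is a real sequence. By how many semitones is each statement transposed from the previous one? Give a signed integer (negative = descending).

Unit = 3 notes; the statements start on Bb4, G4, E4, moving down a 3rd each time.
Bb4 to G4 spans -3 semitones.

-3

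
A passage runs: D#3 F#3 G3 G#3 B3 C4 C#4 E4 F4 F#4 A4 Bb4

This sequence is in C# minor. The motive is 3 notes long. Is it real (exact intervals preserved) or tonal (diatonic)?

real

Each cell has the same semitone pattern (3, 1) — intervals are preserved exactly.
And G3 lies outside C# minor, so the sequence is real rather than tonal.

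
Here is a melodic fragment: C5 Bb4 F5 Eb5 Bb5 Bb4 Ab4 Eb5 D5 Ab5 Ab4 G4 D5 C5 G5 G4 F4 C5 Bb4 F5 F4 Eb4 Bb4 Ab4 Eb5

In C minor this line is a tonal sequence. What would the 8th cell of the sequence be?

C4 Bb3 F4 Eb4 Bb4

Taking 5-note groups, the heads are C5, Bb4, Ab4, G4, F4: the pattern moves down a 2nd.
Extending down a 2nd: Eb4 → D4 → C4.
Statement 8 starts on C4 and keeps the same diatonic contour: C4 Bb3 F4 Eb4 Bb4.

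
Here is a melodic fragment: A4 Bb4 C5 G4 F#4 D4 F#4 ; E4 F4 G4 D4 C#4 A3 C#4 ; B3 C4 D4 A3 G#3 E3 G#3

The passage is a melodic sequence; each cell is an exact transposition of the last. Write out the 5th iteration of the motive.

Unit = 7 notes; the statements start on A4, E4, B3, moving down a 4th each time.
Continuing the starts: F#3 → C#3.
So cell 5 is C#3 D3 E3 B2 A#2 F#2 A#2.

C#3 D3 E3 B2 A#2 F#2 A#2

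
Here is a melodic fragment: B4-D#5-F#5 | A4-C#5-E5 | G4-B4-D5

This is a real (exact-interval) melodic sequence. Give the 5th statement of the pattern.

Taking 3-note groups, the heads are B4, A4, G4: the pattern moves down a 2nd.
Extending down a 2nd: F4 → Eb4.
Statement 5 starts on Eb4 and keeps the same exact contour: Eb4 G4 Bb4.

Eb4 G4 Bb4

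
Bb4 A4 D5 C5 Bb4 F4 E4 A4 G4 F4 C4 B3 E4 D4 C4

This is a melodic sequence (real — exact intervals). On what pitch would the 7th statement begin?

E2

Unit = 5 notes; the statements start on Bb4, F4, C4, moving down a 4th each time.
Continuing: G3 → D3 → A2 → E2. Statement 7 starts on E2.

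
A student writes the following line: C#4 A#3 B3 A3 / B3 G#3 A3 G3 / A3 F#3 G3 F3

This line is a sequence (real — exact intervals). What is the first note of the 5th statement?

The 4-note cells begin on C#4, B3, A3 — each down a 2nd from the last.
Extending the heads down a 2nd: G3 → F3.

F3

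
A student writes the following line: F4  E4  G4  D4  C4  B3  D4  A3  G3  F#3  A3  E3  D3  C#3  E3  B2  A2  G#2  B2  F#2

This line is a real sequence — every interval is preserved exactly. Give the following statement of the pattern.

The 4-note cells begin on F4, C4, G3, D3, A2 — each down a 4th from the last.
From E2 the exact shape gives E2 D#2 F#2 C#2.

E2 D#2 F#2 C#2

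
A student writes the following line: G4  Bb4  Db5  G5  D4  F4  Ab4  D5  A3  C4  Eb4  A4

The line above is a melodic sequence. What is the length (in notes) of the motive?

Try groups of 4 (3 cells in 12 notes):
G4 Bb4 Db5 G5 | D4 F4 Ab4 D5 | A3 C4 Eb4 A4
Each cell is the previous one down a 4th — so the unit is 4 notes.

4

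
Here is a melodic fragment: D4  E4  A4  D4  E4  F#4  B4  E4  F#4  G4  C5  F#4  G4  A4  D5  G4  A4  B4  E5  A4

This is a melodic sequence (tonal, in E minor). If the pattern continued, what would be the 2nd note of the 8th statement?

E5

The unit is 4 notes. Position-2 pitches of the 5 shown cells: E4, F#4, G4, A4, B4.
Carrying that up a 2nd forward: C5 → D5 → E5.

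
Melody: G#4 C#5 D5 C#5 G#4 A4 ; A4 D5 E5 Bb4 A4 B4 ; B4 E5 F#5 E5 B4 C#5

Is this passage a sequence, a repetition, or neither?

Note 4 of cell 2 is Bb4; if this were a sequence it would be D5. No unit length gives a consistent transposition pattern.

neither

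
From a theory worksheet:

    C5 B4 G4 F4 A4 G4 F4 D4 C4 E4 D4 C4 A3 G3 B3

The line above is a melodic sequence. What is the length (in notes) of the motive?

Try groups of 5 (3 cells in 15 notes):
C5 B4 G4 F4 A4 | G4 F4 D4 C4 E4 | D4 C4 A3 G3 B3
Each cell is the previous one down a 4th — so the unit is 5 notes.

5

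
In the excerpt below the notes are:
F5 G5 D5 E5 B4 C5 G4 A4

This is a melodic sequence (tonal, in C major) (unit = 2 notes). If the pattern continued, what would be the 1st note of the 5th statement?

Grouping in 2s, the 1st note of each cell is F5, D5, B4, G4.
One more down a 3rd gives E4.

E4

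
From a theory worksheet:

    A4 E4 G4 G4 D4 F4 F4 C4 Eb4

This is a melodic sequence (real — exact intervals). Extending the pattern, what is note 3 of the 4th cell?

Db4

Grouping in 3s, the 3rd note of each cell is G4, F4, Eb4.
From Eb4, down a 2nd gives Db4.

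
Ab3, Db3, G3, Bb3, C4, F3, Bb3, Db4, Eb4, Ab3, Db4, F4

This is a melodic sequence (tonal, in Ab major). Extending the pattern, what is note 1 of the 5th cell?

Grouping in 4s, the 1st note of each cell is Ab3, C4, Eb4.
Extending up a 3rd: G4 → Bb4.

Bb4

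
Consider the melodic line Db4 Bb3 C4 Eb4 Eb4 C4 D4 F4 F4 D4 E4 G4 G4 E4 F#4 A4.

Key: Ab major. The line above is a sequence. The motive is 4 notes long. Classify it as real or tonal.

real

Each cell has the same semitone pattern (-3, 2, 3) — intervals are preserved exactly.
And D4 lies outside Ab major, so the sequence is real rather than tonal.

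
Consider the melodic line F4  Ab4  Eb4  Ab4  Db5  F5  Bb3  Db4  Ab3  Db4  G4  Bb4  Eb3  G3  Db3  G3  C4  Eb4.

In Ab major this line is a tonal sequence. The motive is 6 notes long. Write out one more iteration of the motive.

Unit = 6 notes; the statements start on F4, Bb3, Eb3, moving down a 5th each time.
From Ab2 the diatonic shape gives Ab2 C3 G2 C3 F3 Ab3.

Ab2 C3 G2 C3 F3 Ab3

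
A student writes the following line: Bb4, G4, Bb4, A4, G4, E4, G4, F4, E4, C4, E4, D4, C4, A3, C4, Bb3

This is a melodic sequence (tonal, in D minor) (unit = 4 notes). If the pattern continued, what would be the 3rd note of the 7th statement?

D3

With 4-note cells, note 3 of each statement runs Bb4, G4, E4, C4.
Extending down a 3rd: A3 → F3 → D3.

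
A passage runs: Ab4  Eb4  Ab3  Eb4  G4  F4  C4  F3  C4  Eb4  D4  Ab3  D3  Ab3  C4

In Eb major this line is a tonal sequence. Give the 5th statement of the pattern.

G3 D3 G2 D3 F3

With a 5-note motive the entries are Ab4, F4, D4, each down a 3rd from the previous.
Extending down a 3rd: Bb3 → G3.
From G3 the diatonic shape gives G3 D3 G2 D3 F3.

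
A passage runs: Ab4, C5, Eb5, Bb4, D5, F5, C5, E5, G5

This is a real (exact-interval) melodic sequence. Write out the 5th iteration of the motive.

The 3-note cells begin on Ab4, Bb4, C5 — each up a 2nd from the last.
Continuing the starts: D5 → E5.
So cell 5 is E5 G#5 B5.

E5 G#5 B5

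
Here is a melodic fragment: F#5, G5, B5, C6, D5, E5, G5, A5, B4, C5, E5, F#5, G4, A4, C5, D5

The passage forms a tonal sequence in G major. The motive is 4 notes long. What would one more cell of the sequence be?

Unit = 4 notes; the statements start on F#5, D5, B4, G4, moving down a 3rd each time.
Statement 5 starts on E4 and keeps the same diatonic contour: E4 F#4 A4 B4.

E4 F#4 A4 B4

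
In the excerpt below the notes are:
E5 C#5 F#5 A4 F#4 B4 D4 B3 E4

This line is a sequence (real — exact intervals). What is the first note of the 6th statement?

F2

With a 3-note motive the entries are E5, A4, D4, each down a 5th from the previous.
Extending the heads down a 5th: G3 → C3 → F2.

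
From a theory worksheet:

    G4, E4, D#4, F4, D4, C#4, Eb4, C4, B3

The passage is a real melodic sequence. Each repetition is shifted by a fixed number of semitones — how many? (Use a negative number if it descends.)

-2

Taking 3-note groups, the heads are G4, F4, Eb4: the pattern moves down a 2nd.
G4→F4 is 65 − 67 = -2 semitones.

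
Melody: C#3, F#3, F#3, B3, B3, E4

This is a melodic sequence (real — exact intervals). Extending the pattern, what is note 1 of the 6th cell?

Grouping in 2s, the 1st note of each cell is C#3, F#3, B3.
Carrying that up a 4th forward: E4 → A4 → D5.

D5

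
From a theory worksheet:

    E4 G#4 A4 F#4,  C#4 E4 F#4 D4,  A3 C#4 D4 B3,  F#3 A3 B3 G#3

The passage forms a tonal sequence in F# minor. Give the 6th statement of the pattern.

B2 D3 E3 C#3

The 4-note cells begin on E4, C#4, A3, F#3 — each down a 3rd from the last.
Extending down a 3rd: D3 → B2.
From B2 the diatonic shape gives B2 D3 E3 C#3.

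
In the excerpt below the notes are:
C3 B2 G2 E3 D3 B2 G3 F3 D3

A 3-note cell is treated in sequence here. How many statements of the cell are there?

9 notes in groups of 3 gives 9/3 = 3 statements.
Starts: C3, E3, G3 — each up a 3rd.

3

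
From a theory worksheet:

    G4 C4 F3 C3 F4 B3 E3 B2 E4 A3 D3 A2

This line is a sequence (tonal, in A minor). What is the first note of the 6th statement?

B3

The 4-note cells begin on G4, F4, E4 — each down a 2nd from the last.
Continuing: D4 → C4 → B3. Statement 6 starts on B3.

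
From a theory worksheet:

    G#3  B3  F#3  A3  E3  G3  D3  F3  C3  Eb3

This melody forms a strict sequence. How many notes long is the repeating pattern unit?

2

10 notes total. Splitting into 5 groups of 2:
G#3 B3 | F#3 A3 | E3 G3 | D3 F3 | C3 Eb3
Each cell is the previous one down a 2nd — so the unit is 2 notes.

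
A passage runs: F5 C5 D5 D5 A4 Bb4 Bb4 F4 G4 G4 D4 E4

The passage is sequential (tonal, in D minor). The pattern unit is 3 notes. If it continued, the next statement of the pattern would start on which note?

E4

The 3-note cells begin on F5, D5, Bb4, G4 — each down a 3rd from the last.
The next head, down a 3rd from G4, is E4.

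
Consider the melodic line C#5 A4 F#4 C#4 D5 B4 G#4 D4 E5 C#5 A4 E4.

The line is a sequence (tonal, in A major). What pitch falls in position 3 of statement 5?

With 4-note cells, note 3 of each statement runs F#4, G#4, A4.
Carrying that up a 2nd forward: B4 → C#5.

C#5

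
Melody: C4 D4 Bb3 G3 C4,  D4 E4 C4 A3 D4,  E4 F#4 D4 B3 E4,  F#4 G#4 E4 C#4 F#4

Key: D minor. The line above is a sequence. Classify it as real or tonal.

Each cell has the same semitone pattern (2, -4, -3, 5) — intervals are preserved exactly.
And F#4 lies outside D minor, so the sequence is real rather than tonal.

real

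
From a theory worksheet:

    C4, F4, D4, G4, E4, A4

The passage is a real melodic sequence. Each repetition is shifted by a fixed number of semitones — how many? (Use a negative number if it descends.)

Taking 2-note groups, the heads are C4, D4, E4: the pattern moves up a 2nd.
C4 to D4 spans +2 semitones.

2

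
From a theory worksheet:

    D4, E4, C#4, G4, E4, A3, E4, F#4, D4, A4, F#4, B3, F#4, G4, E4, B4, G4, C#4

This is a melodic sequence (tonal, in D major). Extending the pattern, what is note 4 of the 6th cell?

E5

The unit is 6 notes. Position-4 pitches of the 3 shown cells: G4, A4, B4.
Extending up a 2nd: C#5 → D5 → E5.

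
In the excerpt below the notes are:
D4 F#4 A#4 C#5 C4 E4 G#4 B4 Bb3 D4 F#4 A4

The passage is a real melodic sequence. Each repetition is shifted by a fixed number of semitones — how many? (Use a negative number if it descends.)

With a 4-note motive the entries are D4, C4, Bb3, each down a 2nd from the previous.
D4→C4 is 60 − 62 = -2 semitones.

-2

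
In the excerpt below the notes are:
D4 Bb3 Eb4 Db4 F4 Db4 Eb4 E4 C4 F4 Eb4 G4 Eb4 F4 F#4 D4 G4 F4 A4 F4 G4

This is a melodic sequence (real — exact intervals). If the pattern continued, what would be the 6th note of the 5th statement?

A4

With 7-note cells, note 6 of each statement runs Db4, Eb4, F4.
Each moves up a 2nd. Continuing: G4 → A4.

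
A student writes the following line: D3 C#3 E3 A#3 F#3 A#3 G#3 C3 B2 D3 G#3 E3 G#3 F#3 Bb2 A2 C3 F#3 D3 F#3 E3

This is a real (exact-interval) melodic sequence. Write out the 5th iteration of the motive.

Gb2 F2 Ab2 D3 Bb2 D3 C3

Unit = 7 notes; the statements start on D3, C3, Bb2, moving down a 2nd each time.
Carrying on: Ab2 → Gb2.
From Gb2 the exact shape gives Gb2 F2 Ab2 D3 Bb2 D3 C3.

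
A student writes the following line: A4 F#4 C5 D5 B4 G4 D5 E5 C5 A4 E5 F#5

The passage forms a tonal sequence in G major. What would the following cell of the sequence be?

With a 4-note motive the entries are A4, B4, C5, each up a 2nd from the previous.
So cell 4 is D5 B4 F#5 G5.

D5 B4 F#5 G5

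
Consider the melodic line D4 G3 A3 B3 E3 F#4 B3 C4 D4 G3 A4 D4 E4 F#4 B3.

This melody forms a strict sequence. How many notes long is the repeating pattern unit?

There are 15 notes; a 5-note unit gives 3 cells:
D4 G3 A3 B3 E3 | F#4 B3 C4 D4 G3 | A4 D4 E4 F#4 B3
That's a consistent up a 3rd shift per cell, and no other grouping gives one.

5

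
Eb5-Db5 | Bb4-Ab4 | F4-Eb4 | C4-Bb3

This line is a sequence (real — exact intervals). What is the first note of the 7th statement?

The 2-note cells begin on Eb5, Bb4, F4, C4 — each down a 4th from the last.
Extending the heads down a 4th: G3 → D3 → A2.

A2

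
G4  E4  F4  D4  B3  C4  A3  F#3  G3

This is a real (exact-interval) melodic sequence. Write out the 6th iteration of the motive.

The 3-note cells begin on G4, D4, A3 — each down a 4th from the last.
Continuing the starts: E3 → B2 → F#2.
Statement 6 starts on F#2 and keeps the same exact contour: F#2 D#2 E2.

F#2 D#2 E2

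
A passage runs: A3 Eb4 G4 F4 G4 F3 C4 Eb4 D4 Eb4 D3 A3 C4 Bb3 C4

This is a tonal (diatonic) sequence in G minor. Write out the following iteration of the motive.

Bb2 F3 A3 G3 A3

Taking 5-note groups, the heads are A3, F3, D3: the pattern moves down a 3rd.
Statement 4 starts on Bb2 and keeps the same diatonic contour: Bb2 F3 A3 G3 A3.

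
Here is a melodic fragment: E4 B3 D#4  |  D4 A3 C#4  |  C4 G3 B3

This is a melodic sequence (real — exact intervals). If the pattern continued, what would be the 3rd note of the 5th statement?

G3

Grouping in 3s, the 3rd note of each cell is D#4, C#4, B3.
Carrying that down a 2nd forward: A3 → G3.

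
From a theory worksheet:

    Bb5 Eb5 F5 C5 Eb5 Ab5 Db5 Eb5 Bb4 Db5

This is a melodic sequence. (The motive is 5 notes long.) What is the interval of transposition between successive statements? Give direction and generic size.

Taking 5-note groups, the heads are Bb5, Ab5: the pattern moves down a 2nd.
Bb5 to Ab5 is down a 2nd.

down a 2nd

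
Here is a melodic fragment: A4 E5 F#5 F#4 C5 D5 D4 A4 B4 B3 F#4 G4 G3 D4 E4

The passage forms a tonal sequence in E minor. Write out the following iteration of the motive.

E3 B3 C4

Unit = 3 notes; the statements start on A4, F#4, D4, B3, G3, moving down a 3rd each time.
From E3 the diatonic shape gives E3 B3 C4.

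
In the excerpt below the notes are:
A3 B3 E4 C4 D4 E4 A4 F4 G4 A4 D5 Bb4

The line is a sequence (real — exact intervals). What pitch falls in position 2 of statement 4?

D5

The unit is 4 notes. Position-2 pitches of the 3 shown cells: B3, E4, A4.
One more up a 4th gives D5.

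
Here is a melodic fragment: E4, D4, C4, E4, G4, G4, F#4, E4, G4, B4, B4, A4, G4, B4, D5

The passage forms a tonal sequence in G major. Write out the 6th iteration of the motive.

Unit = 5 notes; the statements start on E4, G4, B4, moving up a 3rd each time.
Continuing the starts: D5 → F#5 → A5.
From A5 the diatonic shape gives A5 G5 F#5 A5 C6.

A5 G5 F#5 A5 C6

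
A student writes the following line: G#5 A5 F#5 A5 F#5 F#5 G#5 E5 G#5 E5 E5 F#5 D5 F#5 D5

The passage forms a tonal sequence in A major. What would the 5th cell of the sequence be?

C#5 D5 B4 D5 B4

Unit = 5 notes; the statements start on G#5, F#5, E5, moving down a 2nd each time.
Carrying on: D5 → C#5.
So cell 5 is C#5 D5 B4 D5 B4.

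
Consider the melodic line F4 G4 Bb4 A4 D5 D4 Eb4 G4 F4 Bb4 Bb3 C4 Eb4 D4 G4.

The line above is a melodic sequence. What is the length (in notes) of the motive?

15 notes total. Splitting into 3 groups of 5:
F4 G4 Bb4 A4 D5 | D4 Eb4 G4 F4 Bb4 | Bb3 C4 Eb4 D4 G4
Every group is a transposition down a 3rd of the one before; no shorter unit works.

5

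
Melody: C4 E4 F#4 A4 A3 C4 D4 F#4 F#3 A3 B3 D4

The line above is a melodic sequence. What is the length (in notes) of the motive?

4

12 notes total. Splitting into 3 groups of 4:
C4 E4 F#4 A4 | A3 C4 D4 F#4 | F#3 A3 B3 D4
Each cell is the previous one down a 3rd — so the unit is 4 notes.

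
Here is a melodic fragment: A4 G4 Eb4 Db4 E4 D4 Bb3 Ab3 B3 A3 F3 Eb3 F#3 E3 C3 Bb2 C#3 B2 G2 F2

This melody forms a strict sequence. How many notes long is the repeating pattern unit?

4

There are 20 notes; a 4-note unit gives 5 cells:
A4 G4 Eb4 Db4 | E4 D4 Bb3 Ab3 | B3 A3 F3 Eb3 | F#3 E3 C3 Bb2 | C#3 B2 G2 F2
Every group is a transposition down a 4th of the one before; no shorter unit works.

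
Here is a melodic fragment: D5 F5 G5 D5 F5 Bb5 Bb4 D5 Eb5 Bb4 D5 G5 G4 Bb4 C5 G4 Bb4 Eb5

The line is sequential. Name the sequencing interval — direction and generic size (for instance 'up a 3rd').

down a 3rd

With a 6-note motive the entries are D5, Bb4, G4, each down a 3rd from the previous.
D5 to Bb4 is down a 3rd.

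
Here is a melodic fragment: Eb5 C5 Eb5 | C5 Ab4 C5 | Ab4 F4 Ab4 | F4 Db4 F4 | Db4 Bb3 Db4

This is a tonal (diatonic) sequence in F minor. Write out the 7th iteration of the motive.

G3 Eb3 G3

Unit = 3 notes; the statements start on Eb5, C5, Ab4, F4, Db4, moving down a 3rd each time.
Carrying on: Bb3 → G3.
Statement 7 starts on G3 and keeps the same diatonic contour: G3 Eb3 G3.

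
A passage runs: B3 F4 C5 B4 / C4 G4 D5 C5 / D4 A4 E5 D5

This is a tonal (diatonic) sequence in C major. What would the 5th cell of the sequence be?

The 4-note cells begin on B3, C4, D4 — each up a 2nd from the last.
Carrying on: E4 → F4.
From F4 the diatonic shape gives F4 C5 G5 F5.

F4 C5 G5 F5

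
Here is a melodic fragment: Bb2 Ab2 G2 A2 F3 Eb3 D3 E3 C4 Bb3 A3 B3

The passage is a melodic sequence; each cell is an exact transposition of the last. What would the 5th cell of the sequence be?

The 4-note cells begin on Bb2, F3, C4 — each up a 5th from the last.
Carrying on: G4 → D5.
Statement 5 starts on D5 and keeps the same exact contour: D5 C5 B4 C#5.

D5 C5 B4 C#5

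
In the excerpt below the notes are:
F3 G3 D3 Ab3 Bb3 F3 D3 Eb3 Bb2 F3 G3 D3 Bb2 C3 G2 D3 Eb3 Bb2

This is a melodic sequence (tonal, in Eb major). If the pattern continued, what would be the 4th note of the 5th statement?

Grouping in 6s, the 4th note of each cell is Ab3, F3, D3.
Each moves down a 3rd. Continuing: Bb2 → G2.

G2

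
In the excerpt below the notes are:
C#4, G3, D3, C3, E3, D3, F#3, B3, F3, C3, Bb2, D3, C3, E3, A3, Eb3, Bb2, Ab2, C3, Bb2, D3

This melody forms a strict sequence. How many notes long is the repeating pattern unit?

21 notes total. Splitting into 3 groups of 7:
C#4 G3 D3 C3 E3 D3 F#3 | B3 F3 C3 Bb2 D3 C3 E3 | A3 Eb3 Bb2 Ab2 C3 Bb2 D3
That's a consistent down a 2nd shift per cell, and no other grouping gives one.

7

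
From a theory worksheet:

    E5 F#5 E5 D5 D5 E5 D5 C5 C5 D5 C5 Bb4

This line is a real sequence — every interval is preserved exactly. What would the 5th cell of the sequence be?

Ab4 Bb4 Ab4 Gb4

With a 4-note motive the entries are E5, D5, C5, each down a 2nd from the previous.
Continuing the starts: Bb4 → Ab4.
From Ab4 the exact shape gives Ab4 Bb4 Ab4 Gb4.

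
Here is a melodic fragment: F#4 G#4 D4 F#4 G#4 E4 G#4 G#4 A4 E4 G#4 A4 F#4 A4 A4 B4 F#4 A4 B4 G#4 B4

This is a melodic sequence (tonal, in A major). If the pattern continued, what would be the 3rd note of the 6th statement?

B4

The unit is 7 notes. Position-3 pitches of the 3 shown cells: D4, E4, F#4.
Extending up a 2nd: G#4 → A4 → B4.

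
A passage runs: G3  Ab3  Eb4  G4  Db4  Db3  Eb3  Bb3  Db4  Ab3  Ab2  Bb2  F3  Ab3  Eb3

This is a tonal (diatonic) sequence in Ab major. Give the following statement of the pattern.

Eb2 F2 C3 Eb3 Bb2

Taking 5-note groups, the heads are G3, Db3, Ab2: the pattern moves down a 4th.
So cell 4 is Eb2 F2 C3 Eb3 Bb2.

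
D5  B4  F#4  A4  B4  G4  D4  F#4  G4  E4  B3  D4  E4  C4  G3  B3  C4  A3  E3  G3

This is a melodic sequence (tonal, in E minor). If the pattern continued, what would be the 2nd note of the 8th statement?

B2

Grouping in 4s, the 2nd note of each cell is B4, G4, E4, C4, A3.
Extending down a 3rd: F#3 → D3 → B2.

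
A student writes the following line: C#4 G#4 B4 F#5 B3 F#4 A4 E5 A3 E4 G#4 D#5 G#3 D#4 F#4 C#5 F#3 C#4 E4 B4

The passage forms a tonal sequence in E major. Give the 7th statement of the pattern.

D#3 A3 C#4 G#4

The 4-note cells begin on C#4, B3, A3, G#3, F#3 — each down a 2nd from the last.
Extending down a 2nd: E3 → D#3.
So cell 7 is D#3 A3 C#4 G#4.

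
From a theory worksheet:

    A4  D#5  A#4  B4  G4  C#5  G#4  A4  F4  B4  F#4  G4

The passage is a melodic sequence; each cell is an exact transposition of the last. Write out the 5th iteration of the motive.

Unit = 4 notes; the statements start on A4, G4, F4, moving down a 2nd each time.
Continuing the starts: Eb4 → Db4.
Statement 5 starts on Db4 and keeps the same exact contour: Db4 G4 D4 Eb4.

Db4 G4 D4 Eb4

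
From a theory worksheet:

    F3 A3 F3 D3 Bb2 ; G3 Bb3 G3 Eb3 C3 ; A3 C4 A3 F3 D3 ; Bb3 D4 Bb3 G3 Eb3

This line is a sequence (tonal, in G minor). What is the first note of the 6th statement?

D4

With a 5-note motive the entries are F3, G3, A3, Bb3, each up a 2nd from the previous.
Continuing: C4 → D4. Statement 6 starts on D4.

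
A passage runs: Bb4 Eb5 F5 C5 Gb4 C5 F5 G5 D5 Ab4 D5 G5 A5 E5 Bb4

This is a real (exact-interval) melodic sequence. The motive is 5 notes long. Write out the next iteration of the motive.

E5 A5 B5 F#5 C5

With a 5-note motive the entries are Bb4, C5, D5, each up a 2nd from the previous.
So cell 4 is E5 A5 B5 F#5 C5.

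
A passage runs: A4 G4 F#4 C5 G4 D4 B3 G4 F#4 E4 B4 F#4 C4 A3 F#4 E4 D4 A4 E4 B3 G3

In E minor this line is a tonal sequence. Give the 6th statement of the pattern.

C4 B3 A3 E4 B3 F#3 D3

Taking 7-note groups, the heads are A4, G4, F#4: the pattern moves down a 2nd.
Continuing the starts: E4 → D4 → C4.
Statement 6 starts on C4 and keeps the same diatonic contour: C4 B3 A3 E4 B3 F#3 D3.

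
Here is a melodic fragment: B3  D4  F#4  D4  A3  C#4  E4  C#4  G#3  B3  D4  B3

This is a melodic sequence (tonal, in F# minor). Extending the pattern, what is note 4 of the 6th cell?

F#3

Grouping in 4s, the 4th note of each cell is D4, C#4, B3.
Each moves down a 2nd. Continuing: A3 → G#3 → F#3.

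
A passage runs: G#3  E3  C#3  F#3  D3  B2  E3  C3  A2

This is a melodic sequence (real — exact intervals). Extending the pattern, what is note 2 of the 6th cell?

Gb2

With 3-note cells, note 2 of each statement runs E3, D3, C3.
Each moves down a 2nd. Continuing: Bb2 → Ab2 → Gb2.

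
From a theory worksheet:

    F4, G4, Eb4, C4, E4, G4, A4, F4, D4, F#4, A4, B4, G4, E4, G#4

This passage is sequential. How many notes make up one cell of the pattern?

15 notes total. Splitting into 3 groups of 5:
F4 G4 Eb4 C4 E4 | G4 A4 F4 D4 F#4 | A4 B4 G4 E4 G#4
That's a consistent up a 2nd shift per cell, and no other grouping gives one.

5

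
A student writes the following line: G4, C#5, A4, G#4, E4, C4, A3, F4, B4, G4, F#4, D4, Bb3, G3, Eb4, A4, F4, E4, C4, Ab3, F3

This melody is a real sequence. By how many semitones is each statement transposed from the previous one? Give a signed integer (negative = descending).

-2

The 7-note cells begin on G4, F4, Eb4 — each down a 2nd from the last.
G4→F4 is 65 − 67 = -2 semitones.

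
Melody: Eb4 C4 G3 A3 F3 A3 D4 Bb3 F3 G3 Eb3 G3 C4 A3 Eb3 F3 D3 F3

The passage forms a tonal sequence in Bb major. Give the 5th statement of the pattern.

A3 F3 C3 D3 Bb2 D3

Taking 6-note groups, the heads are Eb4, D4, C4: the pattern moves down a 2nd.
Continuing the starts: Bb3 → A3.
Statement 5 starts on A3 and keeps the same diatonic contour: A3 F3 C3 D3 Bb2 D3.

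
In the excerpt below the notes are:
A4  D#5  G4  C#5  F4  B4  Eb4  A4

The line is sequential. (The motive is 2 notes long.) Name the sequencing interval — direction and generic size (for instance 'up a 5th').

With a 2-note motive the entries are A4, G4, F4, Eb4, each down a 2nd from the previous.
From A4 to G4: down a 2nd.

down a 2nd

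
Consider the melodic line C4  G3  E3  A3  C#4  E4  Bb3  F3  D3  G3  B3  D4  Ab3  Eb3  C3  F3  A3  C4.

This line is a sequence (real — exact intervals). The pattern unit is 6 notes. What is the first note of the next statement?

The 6-note cells begin on C4, Bb3, Ab3 — each down a 2nd from the last.
The next head, down a 2nd from Ab3, is Gb3.

Gb3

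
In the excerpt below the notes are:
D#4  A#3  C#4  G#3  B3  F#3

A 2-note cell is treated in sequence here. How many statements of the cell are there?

3

6 notes in groups of 2 gives 6/2 = 3 statements.
Starts: D#4, C#4, B3 — each down a 2nd.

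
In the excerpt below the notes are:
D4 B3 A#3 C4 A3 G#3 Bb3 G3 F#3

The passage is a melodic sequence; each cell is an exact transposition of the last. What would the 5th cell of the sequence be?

Unit = 3 notes; the statements start on D4, C4, Bb3, moving down a 2nd each time.
Extending down a 2nd: Ab3 → Gb3.
Statement 5 starts on Gb3 and keeps the same exact contour: Gb3 Eb3 D3.

Gb3 Eb3 D3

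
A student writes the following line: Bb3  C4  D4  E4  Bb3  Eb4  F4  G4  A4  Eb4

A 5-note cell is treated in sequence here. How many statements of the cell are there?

2

10 notes in groups of 5 gives 10/5 = 2 statements.
Starts: Bb3, Eb4 — each up a 4th.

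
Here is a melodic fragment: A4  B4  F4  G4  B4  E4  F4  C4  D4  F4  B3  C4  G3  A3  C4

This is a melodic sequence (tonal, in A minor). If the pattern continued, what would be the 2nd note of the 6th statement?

A2

Grouping in 5s, the 2nd note of each cell is B4, F4, C4.
Extending down a 4th: G3 → D3 → A2.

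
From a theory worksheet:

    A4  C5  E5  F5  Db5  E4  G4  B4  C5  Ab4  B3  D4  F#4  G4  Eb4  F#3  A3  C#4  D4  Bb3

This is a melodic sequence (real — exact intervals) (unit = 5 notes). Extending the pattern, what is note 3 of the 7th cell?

With 5-note cells, note 3 of each statement runs E5, B4, F#4, C#4.
Each moves down a 4th. Continuing: G#3 → D#3 → A#2.

A#2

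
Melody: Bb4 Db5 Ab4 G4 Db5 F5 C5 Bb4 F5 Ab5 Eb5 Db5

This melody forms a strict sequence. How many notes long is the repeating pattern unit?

4

12 notes total. Splitting into 3 groups of 4:
Bb4 Db5 Ab4 G4 | Db5 F5 C5 Bb4 | F5 Ab5 Eb5 Db5
Each cell is the previous one up a 3rd — so the unit is 4 notes.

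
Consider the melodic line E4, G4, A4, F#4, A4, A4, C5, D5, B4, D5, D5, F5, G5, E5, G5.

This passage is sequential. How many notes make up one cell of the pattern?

5

There are 15 notes; a 5-note unit gives 3 cells:
E4 G4 A4 F#4 A4 | A4 C5 D5 B4 D5 | D5 F5 G5 E5 G5
That's a consistent up a 4th shift per cell, and no other grouping gives one.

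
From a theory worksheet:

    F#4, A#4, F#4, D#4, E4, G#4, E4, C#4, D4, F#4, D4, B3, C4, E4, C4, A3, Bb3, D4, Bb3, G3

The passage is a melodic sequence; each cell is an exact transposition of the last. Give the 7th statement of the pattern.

Taking 4-note groups, the heads are F#4, E4, D4, C4, Bb3: the pattern moves down a 2nd.
Continuing the starts: Ab3 → Gb3.
Statement 7 starts on Gb3 and keeps the same exact contour: Gb3 Bb3 Gb3 Eb3.

Gb3 Bb3 Gb3 Eb3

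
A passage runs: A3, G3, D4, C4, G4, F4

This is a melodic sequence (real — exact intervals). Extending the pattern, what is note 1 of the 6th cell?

With 2-note cells, note 1 of each statement runs A3, D4, G4.
Extending up a 4th: C5 → F5 → Bb5.

Bb5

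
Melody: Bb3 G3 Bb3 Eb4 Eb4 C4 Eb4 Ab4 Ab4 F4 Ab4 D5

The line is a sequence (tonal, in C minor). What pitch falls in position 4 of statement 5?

The unit is 4 notes. Position-4 pitches of the 3 shown cells: Eb4, Ab4, D5.
Extending up a 4th: G5 → C6.

C6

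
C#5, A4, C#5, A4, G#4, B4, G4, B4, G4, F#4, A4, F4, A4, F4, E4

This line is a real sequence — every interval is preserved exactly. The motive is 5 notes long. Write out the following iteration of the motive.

G4 Eb4 G4 Eb4 D4

Unit = 5 notes; the statements start on C#5, B4, A4, moving down a 2nd each time.
Statement 4 starts on G4 and keeps the same exact contour: G4 Eb4 G4 Eb4 D4.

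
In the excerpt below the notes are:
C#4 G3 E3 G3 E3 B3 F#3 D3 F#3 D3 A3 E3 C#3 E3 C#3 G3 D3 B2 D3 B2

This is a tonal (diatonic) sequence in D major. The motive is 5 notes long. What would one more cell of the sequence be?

F#3 C#3 A2 C#3 A2

Taking 5-note groups, the heads are C#4, B3, A3, G3: the pattern moves down a 2nd.
So cell 5 is F#3 C#3 A2 C#3 A2.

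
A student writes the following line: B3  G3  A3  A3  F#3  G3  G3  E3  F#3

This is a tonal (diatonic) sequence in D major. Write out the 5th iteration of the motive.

Unit = 3 notes; the statements start on B3, A3, G3, moving down a 2nd each time.
Extending down a 2nd: F#3 → E3.
From E3 the diatonic shape gives E3 C#3 D3.

E3 C#3 D3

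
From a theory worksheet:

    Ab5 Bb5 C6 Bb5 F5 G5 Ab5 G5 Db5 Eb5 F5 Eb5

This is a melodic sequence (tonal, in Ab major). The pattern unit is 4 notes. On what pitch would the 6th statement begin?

Unit = 4 notes; the statements start on Ab5, F5, Db5, moving down a 3rd each time.
Extending the heads down a 3rd: Bb4 → G4 → Eb4.

Eb4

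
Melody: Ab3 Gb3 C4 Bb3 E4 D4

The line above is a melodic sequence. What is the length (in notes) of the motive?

Try groups of 2 (3 cells in 6 notes):
Ab3 Gb3 | C4 Bb3 | E4 D4
That's a consistent up a 3rd shift per cell, and no other grouping gives one.

2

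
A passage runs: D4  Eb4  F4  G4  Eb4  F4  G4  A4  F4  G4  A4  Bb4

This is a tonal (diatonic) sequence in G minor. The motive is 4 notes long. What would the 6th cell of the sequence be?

With a 4-note motive the entries are D4, Eb4, F4, each up a 2nd from the previous.
Continuing the starts: G4 → A4 → Bb4.
So cell 6 is Bb4 C5 D5 Eb5.

Bb4 C5 D5 Eb5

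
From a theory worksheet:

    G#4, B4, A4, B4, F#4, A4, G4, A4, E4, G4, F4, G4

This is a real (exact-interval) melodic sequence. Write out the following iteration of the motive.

The 4-note cells begin on G#4, F#4, E4 — each down a 2nd from the last.
So cell 4 is D4 F4 Eb4 F4.

D4 F4 Eb4 F4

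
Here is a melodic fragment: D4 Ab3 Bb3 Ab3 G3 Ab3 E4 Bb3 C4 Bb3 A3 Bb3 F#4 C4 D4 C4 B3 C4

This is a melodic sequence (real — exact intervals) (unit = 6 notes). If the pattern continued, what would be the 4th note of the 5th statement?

Grouping in 6s, the 4th note of each cell is Ab3, Bb3, C4.
Each moves up a 2nd. Continuing: D4 → E4.

E4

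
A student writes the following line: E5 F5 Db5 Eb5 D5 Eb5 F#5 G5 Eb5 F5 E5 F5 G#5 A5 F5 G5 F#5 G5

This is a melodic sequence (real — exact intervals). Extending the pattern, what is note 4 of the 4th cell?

A5

The unit is 6 notes. Position-4 pitches of the 3 shown cells: Eb5, F5, G5.
From G5, up a 2nd gives A5.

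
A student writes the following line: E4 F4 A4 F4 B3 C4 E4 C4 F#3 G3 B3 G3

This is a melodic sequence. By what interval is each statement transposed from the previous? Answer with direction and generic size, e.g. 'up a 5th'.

Taking 4-note groups, the heads are E4, B3, F#3: the pattern moves down a 4th.
From E4 to B3: down a 4th.

down a 4th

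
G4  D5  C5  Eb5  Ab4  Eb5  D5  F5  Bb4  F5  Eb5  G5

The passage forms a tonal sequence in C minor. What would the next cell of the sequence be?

C5 G5 F5 Ab5

The 4-note cells begin on G4, Ab4, Bb4 — each up a 2nd from the last.
From C5 the diatonic shape gives C5 G5 F5 Ab5.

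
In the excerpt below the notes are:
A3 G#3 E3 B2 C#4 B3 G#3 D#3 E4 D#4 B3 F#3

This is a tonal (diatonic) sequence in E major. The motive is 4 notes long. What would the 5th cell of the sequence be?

B4 A4 F#4 C#4

Unit = 4 notes; the statements start on A3, C#4, E4, moving up a 3rd each time.
Continuing the starts: G#4 → B4.
So cell 5 is B4 A4 F#4 C#4.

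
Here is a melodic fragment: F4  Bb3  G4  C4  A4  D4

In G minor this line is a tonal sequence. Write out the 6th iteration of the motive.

Unit = 2 notes; the statements start on F4, G4, A4, moving up a 2nd each time.
Continuing the starts: Bb4 → C5 → D5.
So cell 6 is D5 G4.

D5 G4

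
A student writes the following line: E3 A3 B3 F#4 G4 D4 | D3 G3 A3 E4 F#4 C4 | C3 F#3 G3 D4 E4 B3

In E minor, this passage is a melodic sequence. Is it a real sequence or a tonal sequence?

tonal

Every note is diatonic to E minor.
Cell 1 has +1 semitones from note 4 to 5, but cell 2 has +2 — the interval quality changes while the contour stays the same, which is the hallmark of a tonal sequence.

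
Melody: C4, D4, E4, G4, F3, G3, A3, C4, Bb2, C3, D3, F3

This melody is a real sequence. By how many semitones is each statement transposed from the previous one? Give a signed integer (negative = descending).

-7

With a 4-note motive the entries are C4, F3, Bb2, each down a 5th from the previous.
C4 to F3 spans -7 semitones.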